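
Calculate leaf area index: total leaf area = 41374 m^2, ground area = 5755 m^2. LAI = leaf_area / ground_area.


LAI = 41374 / 5755 = 7.1892 ≈ 7.19

7.19


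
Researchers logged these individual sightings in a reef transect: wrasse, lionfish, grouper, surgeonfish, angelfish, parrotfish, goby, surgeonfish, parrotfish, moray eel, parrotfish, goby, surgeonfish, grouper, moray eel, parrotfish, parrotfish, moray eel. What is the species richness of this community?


Total individuals logged = 18
Distinct species (count of individuals): wrasse (1), lionfish (1), grouper (2), surgeonfish (3), angelfish (1), parrotfish (5), goby (2), moray eel (3)
Species richness = number of distinct species = 8

8


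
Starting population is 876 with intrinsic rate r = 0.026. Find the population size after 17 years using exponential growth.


r*t = 0.026 * 17 = 0.442
exp(0.442) = 1.55582
N = 876 * 1.55582 = 1362.90 ≈ 1363

1363


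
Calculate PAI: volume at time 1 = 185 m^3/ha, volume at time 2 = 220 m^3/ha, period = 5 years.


PAI = (V2 - V1) / period = (220 - 185) / 5 = 35 / 5 = 7.00 m^3/ha/yr

7.00 m^3/ha/yr


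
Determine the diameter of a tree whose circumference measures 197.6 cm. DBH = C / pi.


DBH = C / pi = 197.6 / 3.141593 = 62.8980 ≈ 62.90 cm

62.90 cm


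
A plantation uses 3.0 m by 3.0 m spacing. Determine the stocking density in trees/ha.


N = 10000 / 3.0^2 = 10000 / 9 = 1111.11 ≈ 1111 trees/ha

1111 trees/ha


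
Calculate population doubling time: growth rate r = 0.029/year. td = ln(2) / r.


td = ln(2) / 0.029 = 0.693147 / 0.029 = 23.9016 ≈ 23.9 years

23.9 years


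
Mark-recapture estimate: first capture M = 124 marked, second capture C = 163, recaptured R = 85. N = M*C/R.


N = M * C / R = 124 * 163 / 85 = 20212 / 85 = 237.79 ≈ 238

238 individuals


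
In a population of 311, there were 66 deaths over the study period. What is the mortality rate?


Mortality rate = 66 / 311 = 0.212219 ≈ 0.2122

0.2122


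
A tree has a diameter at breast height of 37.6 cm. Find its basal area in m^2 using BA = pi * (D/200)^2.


D/200 = 37.6/200 = 0.188 m
(D/200)^2 = 0.188^2 = 0.035344
BA = 3.141593 * 0.035344 = 0.111036 ≈ 0.1110 m^2

0.1110 m^2


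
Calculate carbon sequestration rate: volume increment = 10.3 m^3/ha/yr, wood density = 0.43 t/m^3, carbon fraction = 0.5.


C = 10.3 * 0.43 * 0.5 = 2.2145 ≈ 2.21 t C/ha/yr

2.21 t C/ha/yr


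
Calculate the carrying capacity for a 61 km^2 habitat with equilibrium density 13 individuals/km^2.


K = 13 * 61 = 793 individuals

793 individuals


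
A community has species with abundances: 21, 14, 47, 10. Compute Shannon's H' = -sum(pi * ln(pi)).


Total N = 21 + 14 + 47 + 10 = 92
Per-species terms:
  p = 21/92 = 0.228261; ln(p) = -1.477266; p*ln(p) = 0.228261 * (-1.477266) = -0.337202
  p = 14/92 = 0.152174; ln(p) = -1.882731; p*ln(p) = 0.152174 * (-1.882731) = -0.286503
  p = 47/92 = 0.510870; ln(p) = -0.671640; p*ln(p) = 0.510870 * (-0.671640) = -0.343121
  p = 10/92 = 0.108696; ln(p) = -2.219200; p*ln(p) = 0.108696 * (-2.219200) = -0.241218
sum(p*ln(p)) = (-0.337202) + (-0.286503) + (-0.343121) + (-0.241218) = -1.208044
H' = -(-1.208044) = 1.208044 ≈ 1.2080

1.2080


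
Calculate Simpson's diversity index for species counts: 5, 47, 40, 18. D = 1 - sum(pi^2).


Total N = 5 + 47 + 40 + 18 = 110
Per-species terms:
  p = 5/110 = 0.045455; p^2 = 0.045455^2 = 0.002066
  p = 47/110 = 0.427273; p^2 = 0.427273^2 = 0.182562
  p = 40/110 = 0.363636; p^2 = 0.363636^2 = 0.132231
  p = 18/110 = 0.163636; p^2 = 0.163636^2 = 0.026777
sum(p^2) = 0.002066 + 0.182562 + 0.132231 + 0.026777 = 0.343636
D = 1 - 0.343636 = 0.656364 ≈ 0.6564

0.6564


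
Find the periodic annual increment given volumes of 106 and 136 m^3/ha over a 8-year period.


PAI = (V2 - V1) / period = (136 - 106) / 8 = 30 / 8 = 3.75 m^3/ha/yr

3.75 m^3/ha/yr


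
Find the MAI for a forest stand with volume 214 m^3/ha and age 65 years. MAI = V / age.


MAI = 214 / 65 = 3.2923 ≈ 3.29 m^3/ha/yr

3.29 m^3/ha/yr


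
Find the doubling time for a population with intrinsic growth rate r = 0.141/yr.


td = ln(2) / 0.141 = 0.693147 / 0.141 = 4.91594 ≈ 4.9 years

4.9 years


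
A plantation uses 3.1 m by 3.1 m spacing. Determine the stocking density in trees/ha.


N = 10000 / 3.1^2 = 10000 / 9.61 = 1040.58 ≈ 1041 trees/ha

1041 trees/ha


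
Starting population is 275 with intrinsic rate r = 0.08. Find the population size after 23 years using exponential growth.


r*t = 0.08 * 23 = 1.84
exp(1.84) = 6.29654
N = 275 * 6.29654 = 1731.55 ≈ 1732

1732


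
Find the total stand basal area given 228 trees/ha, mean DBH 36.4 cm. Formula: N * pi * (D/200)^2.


(D/200)^2 = (36.4/200)^2 = 0.182^2 = 0.033124
Individual BA = 3.141593 * 0.033124 = 0.104062 m^2
Stand BA = 228 * 0.104062 = 23.7261 ≈ 23.73 m^2/ha

23.73 m^2/ha


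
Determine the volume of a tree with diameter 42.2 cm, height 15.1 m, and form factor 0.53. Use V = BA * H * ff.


(D/200)^2 = (42.2/200)^2 = 0.211^2 = 0.044521
BA = 3.141593 * 0.044521 = 0.139867 m^2
V = 0.139867 * 15.1 * 0.53 = 1.11936 ≈ 1.119 m^3

1.119 m^3


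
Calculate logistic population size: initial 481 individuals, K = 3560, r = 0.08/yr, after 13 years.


(K - N0)/N0 = (3560 - 481)/481 = 3079/481 = 6.40125
r*t = 0.08 * 13 = 1.04; exp(-1.04) = 0.353455
6.40125 * 0.353455 = 2.26255
1 + 2.26255 = 3.26255
N = 3560 / 3.26255 = 1091.17 ≈ 1091

1091


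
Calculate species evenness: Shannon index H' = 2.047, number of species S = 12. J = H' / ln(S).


ln(12) = 2.48491
J = H' / ln(S) = 2.047 / 2.48491 = 0.823772 ≈ 0.8238

0.8238


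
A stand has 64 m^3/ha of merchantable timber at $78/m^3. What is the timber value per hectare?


Value = 64 * 78 = $4992/ha

$4992/ha


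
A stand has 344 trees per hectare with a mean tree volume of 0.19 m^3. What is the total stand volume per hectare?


V_stand = 344 * 0.19 = 65.36 ≈ 65.4 m^3/ha

65.4 m^3/ha


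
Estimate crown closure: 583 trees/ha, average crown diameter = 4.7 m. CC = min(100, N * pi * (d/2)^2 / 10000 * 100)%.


(d/2)^2 = (4.7/2)^2 = 2.35^2 = 5.5225
Crown area = 3.141593 * 5.5225 = 17.3494 m^2
N * area / 10000 * 100 = 583 * 17.3494 / 10000 * 100 = 101.147
CC = min(100, 101.147) = 100%

100%


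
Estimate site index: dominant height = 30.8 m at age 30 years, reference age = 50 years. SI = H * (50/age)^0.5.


50/30 = 1.66667
(1.66667)^0.5 = 1.29100
SI = 30.8 * 1.29100 = 39.7628 ≈ 39.8 m

39.8 m


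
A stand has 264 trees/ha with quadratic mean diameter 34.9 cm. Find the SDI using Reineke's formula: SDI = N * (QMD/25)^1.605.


QMD/25 = 34.9/25 = 1.396
(1.396)^1.605 = exp(1.605 * ln(1.396)) = exp(1.605 * 0.333611) = exp(0.535446) = 1.70821
SDI = 264 * 1.70821 = 450.967 ≈ 451

451


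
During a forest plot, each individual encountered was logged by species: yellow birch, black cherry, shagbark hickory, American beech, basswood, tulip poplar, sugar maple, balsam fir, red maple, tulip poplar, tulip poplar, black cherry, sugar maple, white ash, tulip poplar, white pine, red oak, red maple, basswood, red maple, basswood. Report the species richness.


Total individuals logged = 21
Distinct species (count of individuals): yellow birch (1), black cherry (2), shagbark hickory (1), American beech (1), basswood (3), tulip poplar (4), sugar maple (2), balsam fir (1), red maple (3), white ash (1), white pine (1), red oak (1)
Species richness = number of distinct species = 12

12


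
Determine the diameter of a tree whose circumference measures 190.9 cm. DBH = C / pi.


DBH = C / pi = 190.9 / 3.141593 = 60.7654 ≈ 60.77 cm

60.77 cm


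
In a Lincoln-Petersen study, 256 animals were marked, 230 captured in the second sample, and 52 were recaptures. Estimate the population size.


N = M * C / R = 256 * 230 / 52 = 58880 / 52 = 1132.31 ≈ 1132

1132 individuals


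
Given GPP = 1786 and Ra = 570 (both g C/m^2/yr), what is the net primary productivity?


NPP = GPP - Ra = 1786 - 570 = 1216 g C/m^2/yr

1216 g C/m^2/yr


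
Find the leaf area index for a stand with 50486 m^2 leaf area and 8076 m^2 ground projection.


LAI = 50486 / 8076 = 6.2514 ≈ 6.25

6.25


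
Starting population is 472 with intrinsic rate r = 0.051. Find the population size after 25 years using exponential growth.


r*t = 0.051 * 25 = 1.275
exp(1.275) = 3.57870
N = 472 * 3.57870 = 1689.15 ≈ 1689

1689


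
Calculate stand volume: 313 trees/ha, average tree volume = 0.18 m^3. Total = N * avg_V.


V_stand = 313 * 0.18 = 56.34 ≈ 56.3 m^3/ha

56.3 m^3/ha


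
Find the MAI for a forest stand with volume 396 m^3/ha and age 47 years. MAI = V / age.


MAI = 396 / 47 = 8.4255 ≈ 8.43 m^3/ha/yr

8.43 m^3/ha/yr


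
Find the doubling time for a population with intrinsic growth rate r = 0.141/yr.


td = ln(2) / 0.141 = 0.693147 / 0.141 = 4.91594 ≈ 4.9 years

4.9 years


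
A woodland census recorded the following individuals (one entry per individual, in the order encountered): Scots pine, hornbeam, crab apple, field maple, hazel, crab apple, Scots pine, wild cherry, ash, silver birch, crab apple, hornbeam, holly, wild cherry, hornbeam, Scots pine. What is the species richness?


Total individuals logged = 16
Distinct species (count of individuals): Scots pine (3), hornbeam (3), crab apple (3), field maple (1), hazel (1), wild cherry (2), ash (1), silver birch (1), holly (1)
Species richness = number of distinct species = 9

9


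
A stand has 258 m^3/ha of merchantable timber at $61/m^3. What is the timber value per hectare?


Value = 258 * 61 = $15738/ha

$15738/ha


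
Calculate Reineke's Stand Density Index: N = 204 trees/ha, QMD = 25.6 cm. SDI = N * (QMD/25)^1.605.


QMD/25 = 25.6/25 = 1.024
(1.024)^1.605 = exp(1.605 * ln(1.024)) = exp(1.605 * 0.0237165) = exp(0.0380650) = 1.03880
SDI = 204 * 1.03880 = 211.915 ≈ 212

212


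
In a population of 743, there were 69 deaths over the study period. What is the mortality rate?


Mortality rate = 69 / 743 = 0.092867 ≈ 0.0929

0.0929


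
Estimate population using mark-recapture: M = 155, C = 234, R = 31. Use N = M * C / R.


N = M * C / R = 155 * 234 / 31 = 36270 / 31 = 1170

1170 individuals


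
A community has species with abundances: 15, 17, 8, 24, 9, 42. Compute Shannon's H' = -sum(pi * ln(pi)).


Total N = 15 + 17 + 8 + 24 + 9 + 42 = 115
Per-species terms:
  p = 15/115 = 0.130435; ln(p) = -2.036880; p*ln(p) = 0.130435 * (-2.036880) = -0.265680
  p = 17/115 = 0.147826; ln(p) = -1.911719; p*ln(p) = 0.147826 * (-1.911719) = -0.282602
  p = 8/115 = 0.069565; ln(p) = -2.665494; p*ln(p) = 0.069565 * (-2.665494) = -0.185425
  p = 24/115 = 0.208696; ln(p) = -1.566877; p*ln(p) = 0.208696 * (-1.566877) = -0.327001
  p = 9/115 = 0.078261; ln(p) = -2.547706; p*ln(p) = 0.078261 * (-2.547706) = -0.199386
  p = 42/115 = 0.365217; ln(p) = -1.007264; p*ln(p) = 0.365217 * (-1.007264) = -0.367870
sum(p*ln(p)) = (-0.265680) + (-0.282602) + (-0.185425) + (-0.327001) + (-0.199386) + (-0.367870) = -1.627964
H' = -(-1.627964) = 1.627964 ≈ 1.6280

1.6280


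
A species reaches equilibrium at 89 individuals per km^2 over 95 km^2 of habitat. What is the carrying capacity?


K = 89 * 95 = 8455 individuals

8455 individuals


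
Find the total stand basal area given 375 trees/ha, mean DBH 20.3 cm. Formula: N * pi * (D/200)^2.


(D/200)^2 = (20.3/200)^2 = 0.1015^2 = 0.01030225
Individual BA = 3.141593 * 0.01030225 = 0.0323655 m^2
Stand BA = 375 * 0.0323655 = 12.1371 ≈ 12.14 m^2/ha

12.14 m^2/ha


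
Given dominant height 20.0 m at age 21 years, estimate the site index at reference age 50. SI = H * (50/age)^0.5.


50/21 = 2.38095
(2.38095)^0.5 = 1.54303
SI = 20.0 * 1.54303 = 30.8606 ≈ 30.9 m

30.9 m


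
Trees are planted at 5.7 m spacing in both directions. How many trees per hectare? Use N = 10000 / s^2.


N = 10000 / 5.7^2 = 10000 / 32.49 = 307.787 ≈ 308 trees/ha

308 trees/ha


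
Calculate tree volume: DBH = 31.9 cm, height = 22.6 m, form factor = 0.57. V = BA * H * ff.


(D/200)^2 = (31.9/200)^2 = 0.1595^2 = 0.02544025
BA = 3.141593 * 0.02544025 = 0.0799229 m^2
V = 0.0799229 * 22.6 * 0.57 = 1.02957 ≈ 1.030 m^3

1.030 m^3


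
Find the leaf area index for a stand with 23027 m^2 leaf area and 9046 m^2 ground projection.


LAI = 23027 / 9046 = 2.5455 ≈ 2.55

2.55


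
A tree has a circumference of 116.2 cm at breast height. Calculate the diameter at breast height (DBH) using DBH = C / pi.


DBH = C / pi = 116.2 / 3.141593 = 36.9876 ≈ 36.99 cm

36.99 cm


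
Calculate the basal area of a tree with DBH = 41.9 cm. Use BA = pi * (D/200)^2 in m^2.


D/200 = 41.9/200 = 0.2095 m
(D/200)^2 = 0.2095^2 = 0.04389025
BA = 3.141593 * 0.04389025 = 0.137885 ≈ 0.1379 m^2

0.1379 m^2


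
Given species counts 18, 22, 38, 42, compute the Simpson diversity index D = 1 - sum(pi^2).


Total N = 18 + 22 + 38 + 42 = 120
Per-species terms:
  p = 18/120 = 0.150000; p^2 = 0.150000^2 = 0.022500
  p = 22/120 = 0.183333; p^2 = 0.183333^2 = 0.033611
  p = 38/120 = 0.316667; p^2 = 0.316667^2 = 0.100278
  p = 42/120 = 0.350000; p^2 = 0.350000^2 = 0.122500
sum(p^2) = 0.022500 + 0.033611 + 0.100278 + 0.122500 = 0.278889
D = 1 - 0.278889 = 0.721111 ≈ 0.7211

0.7211


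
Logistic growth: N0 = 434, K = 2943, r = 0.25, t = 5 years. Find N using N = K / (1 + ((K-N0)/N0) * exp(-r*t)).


(K - N0)/N0 = (2943 - 434)/434 = 2509/434 = 5.78111
r*t = 0.25 * 5 = 1.25; exp(-1.25) = 0.286505
5.78111 * 0.286505 = 1.65632
1 + 1.65632 = 2.65632
N = 2943 / 2.65632 = 1107.92 ≈ 1108

1108


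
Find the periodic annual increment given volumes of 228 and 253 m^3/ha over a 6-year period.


PAI = (V2 - V1) / period = (253 - 228) / 6 = 25 / 6 = 4.1667 ≈ 4.17 m^3/ha/yr

4.17 m^3/ha/yr


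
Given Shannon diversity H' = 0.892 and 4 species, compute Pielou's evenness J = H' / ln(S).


ln(4) = 1.38629
J = H' / ln(S) = 0.892 / 1.38629 = 0.643444 ≈ 0.6434

0.6434


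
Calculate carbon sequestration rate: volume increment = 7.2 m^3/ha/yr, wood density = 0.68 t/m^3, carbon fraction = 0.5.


C = 7.2 * 0.68 * 0.5 = 2.448 ≈ 2.45 t C/ha/yr

2.45 t C/ha/yr


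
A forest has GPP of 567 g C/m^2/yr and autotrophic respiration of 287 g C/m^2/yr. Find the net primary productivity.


NPP = GPP - Ra = 567 - 287 = 280 g C/m^2/yr

280 g C/m^2/yr


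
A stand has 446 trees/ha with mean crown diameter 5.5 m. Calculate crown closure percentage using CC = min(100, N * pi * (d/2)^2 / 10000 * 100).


(d/2)^2 = (5.5/2)^2 = 2.75^2 = 7.5625
Crown area = 3.141593 * 7.5625 = 23.7583 m^2
N * area / 10000 * 100 = 446 * 23.7583 / 10000 * 100 = 105.962
CC = min(100, 105.962) = 100%

100%


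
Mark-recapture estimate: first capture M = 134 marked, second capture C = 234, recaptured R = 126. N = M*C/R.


N = M * C / R = 134 * 234 / 126 = 31356 / 126 = 248.86 ≈ 249

249 individuals


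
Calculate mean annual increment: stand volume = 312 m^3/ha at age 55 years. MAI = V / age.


MAI = 312 / 55 = 5.6727 ≈ 5.67 m^3/ha/yr

5.67 m^3/ha/yr


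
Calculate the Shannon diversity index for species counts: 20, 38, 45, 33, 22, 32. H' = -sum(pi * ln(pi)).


Total N = 20 + 38 + 45 + 33 + 22 + 32 = 190
Per-species terms:
  p = 20/190 = 0.105263; ln(p) = -2.251293; p*ln(p) = 0.105263 * (-2.251293) = -0.236978
  p = 38/190 = 0.200000; ln(p) = -1.609438; p*ln(p) = 0.200000 * (-1.609438) = -0.321888
  p = 45/190 = 0.236842; ln(p) = -1.440362; p*ln(p) = 0.236842 * (-1.440362) = -0.341138
  p = 33/190 = 0.173684; ln(p) = -1.750518; p*ln(p) = 0.173684 * (-1.750518) = -0.304037
  p = 22/190 = 0.115789; ln(p) = -2.155986; p*ln(p) = 0.115789 * (-2.155986) = -0.249639
  p = 32/190 = 0.168421; ln(p) = -1.781288; p*ln(p) = 0.168421 * (-1.781288) = -0.300006
sum(p*ln(p)) = (-0.236978) + (-0.321888) + (-0.341138) + (-0.304037) + (-0.249639) + (-0.300006) = -1.753686
H' = -(-1.753686) = 1.753686 ≈ 1.7537

1.7537


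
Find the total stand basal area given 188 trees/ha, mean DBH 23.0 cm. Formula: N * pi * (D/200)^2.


(D/200)^2 = (23.0/200)^2 = 0.115^2 = 0.013225
Individual BA = 3.141593 * 0.013225 = 0.0415476 m^2
Stand BA = 188 * 0.0415476 = 7.81095 ≈ 7.81 m^2/ha

7.81 m^2/ha


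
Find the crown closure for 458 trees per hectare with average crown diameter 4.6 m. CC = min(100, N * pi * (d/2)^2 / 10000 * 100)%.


(d/2)^2 = (4.6/2)^2 = 2.3^2 = 5.29
Crown area = 3.141593 * 5.29 = 16.6190 m^2
N * area / 10000 * 100 = 458 * 16.6190 / 10000 * 100 = 76.1150
CC = min(100, 76.1150) = 76.1150 ≈ 76.1%

76.1%


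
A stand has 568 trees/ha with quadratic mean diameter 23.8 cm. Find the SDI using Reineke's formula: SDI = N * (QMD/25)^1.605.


QMD/25 = 23.8/25 = 0.952
(0.952)^1.605 = exp(1.605 * ln(0.952)) = exp(1.605 * (-0.0491902)) = exp(-0.0789503) = 0.924086
SDI = 568 * 0.924086 = 524.881 ≈ 525

525


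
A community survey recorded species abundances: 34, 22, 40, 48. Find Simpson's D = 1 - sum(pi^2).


Total N = 34 + 22 + 40 + 48 = 144
Per-species terms:
  p = 34/144 = 0.236111; p^2 = 0.236111^2 = 0.055748
  p = 22/144 = 0.152778; p^2 = 0.152778^2 = 0.023341
  p = 40/144 = 0.277778; p^2 = 0.277778^2 = 0.077161
  p = 48/144 = 0.333333; p^2 = 0.333333^2 = 0.111111
sum(p^2) = 0.055748 + 0.023341 + 0.077161 + 0.111111 = 0.267361
D = 1 - 0.267361 = 0.732639 ≈ 0.7326

0.7326


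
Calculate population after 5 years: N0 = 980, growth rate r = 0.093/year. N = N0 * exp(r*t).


r*t = 0.093 * 5 = 0.465
exp(0.465) = 1.59201
N = 980 * 1.59201 = 1560.17 ≈ 1560

1560


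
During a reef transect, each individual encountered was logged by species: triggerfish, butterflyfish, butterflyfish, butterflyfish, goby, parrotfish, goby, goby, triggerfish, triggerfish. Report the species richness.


Total individuals logged = 10
Distinct species (count of individuals): triggerfish (3), butterflyfish (3), goby (3), parrotfish (1)
Species richness = number of distinct species = 4

4


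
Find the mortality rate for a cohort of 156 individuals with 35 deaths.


Mortality rate = 35 / 156 = 0.224359 ≈ 0.2244

0.2244


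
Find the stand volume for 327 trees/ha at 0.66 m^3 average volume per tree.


V_stand = 327 * 0.66 = 215.82 ≈ 215.8 m^3/ha

215.8 m^3/ha


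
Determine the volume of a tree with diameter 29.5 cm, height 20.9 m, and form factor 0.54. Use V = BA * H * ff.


(D/200)^2 = (29.5/200)^2 = 0.1475^2 = 0.02175625
BA = 3.141593 * 0.02175625 = 0.0683493 m^2
V = 0.0683493 * 20.9 * 0.54 = 0.771390 ≈ 0.771 m^3

0.771 m^3


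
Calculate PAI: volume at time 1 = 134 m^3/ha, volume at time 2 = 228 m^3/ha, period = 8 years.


PAI = (V2 - V1) / period = (228 - 134) / 8 = 94 / 8 = 11.75 m^3/ha/yr

11.75 m^3/ha/yr


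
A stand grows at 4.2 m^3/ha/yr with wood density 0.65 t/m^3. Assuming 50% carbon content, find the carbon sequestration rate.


C = 4.2 * 0.65 * 0.5 = 1.365 ≈ 1.37 t C/ha/yr

1.37 t C/ha/yr


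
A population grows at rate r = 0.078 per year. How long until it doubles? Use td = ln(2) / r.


td = ln(2) / 0.078 = 0.693147 / 0.078 = 8.88650 ≈ 8.9 years

8.9 years


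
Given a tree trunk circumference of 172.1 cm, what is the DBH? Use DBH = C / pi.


DBH = C / pi = 172.1 / 3.141593 = 54.7811 ≈ 54.78 cm

54.78 cm


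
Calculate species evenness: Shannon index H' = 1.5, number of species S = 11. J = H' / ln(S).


ln(11) = 2.39790
J = H' / ln(S) = 1.5 / 2.39790 = 0.625547 ≈ 0.6255

0.6255


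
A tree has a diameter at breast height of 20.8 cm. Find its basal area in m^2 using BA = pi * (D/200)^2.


D/200 = 20.8/200 = 0.104 m
(D/200)^2 = 0.104^2 = 0.010816
BA = 3.141593 * 0.010816 = 0.0339795 ≈ 0.0340 m^2

0.0340 m^2


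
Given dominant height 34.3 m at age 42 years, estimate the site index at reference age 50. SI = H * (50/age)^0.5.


50/42 = 1.19048
(1.19048)^0.5 = 1.09109
SI = 34.3 * 1.09109 = 37.4244 ≈ 37.4 m

37.4 m


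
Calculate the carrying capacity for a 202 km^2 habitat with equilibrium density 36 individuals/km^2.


K = 36 * 202 = 7272 individuals

7272 individuals


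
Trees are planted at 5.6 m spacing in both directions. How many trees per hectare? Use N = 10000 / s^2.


N = 10000 / 5.6^2 = 10000 / 31.36 = 318.878 ≈ 319 trees/ha

319 trees/ha


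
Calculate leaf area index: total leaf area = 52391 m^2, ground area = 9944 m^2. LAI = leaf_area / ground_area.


LAI = 52391 / 9944 = 5.2686 ≈ 5.27

5.27


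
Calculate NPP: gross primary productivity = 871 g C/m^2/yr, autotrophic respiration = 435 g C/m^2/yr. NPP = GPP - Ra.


NPP = GPP - Ra = 871 - 435 = 436 g C/m^2/yr

436 g C/m^2/yr


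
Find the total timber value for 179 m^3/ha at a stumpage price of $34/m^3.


Value = 179 * 34 = $6086/ha

$6086/ha


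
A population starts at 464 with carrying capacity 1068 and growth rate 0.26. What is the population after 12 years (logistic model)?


(K - N0)/N0 = (1068 - 464)/464 = 604/464 = 1.30172
r*t = 0.26 * 12 = 3.12; exp(-3.12) = 0.0441572
1.30172 * 0.0441572 = 0.0574803
1 + 0.0574803 = 1.05748
N = 1068 / 1.05748 = 1009.95 ≈ 1010

1010


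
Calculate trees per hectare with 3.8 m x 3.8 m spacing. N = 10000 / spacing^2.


N = 10000 / 3.8^2 = 10000 / 14.44 = 692.521 ≈ 693 trees/ha

693 trees/ha


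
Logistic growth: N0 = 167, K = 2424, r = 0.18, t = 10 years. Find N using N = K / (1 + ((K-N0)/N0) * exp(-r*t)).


(K - N0)/N0 = (2424 - 167)/167 = 2257/167 = 13.5150
r*t = 0.18 * 10 = 1.8; exp(-1.8) = 0.165299
13.5150 * 0.165299 = 2.23402
1 + 2.23402 = 3.23402
N = 2424 / 3.23402 = 749.532 ≈ 750

750


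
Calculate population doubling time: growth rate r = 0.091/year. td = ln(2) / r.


td = ln(2) / 0.091 = 0.693147 / 0.091 = 7.61700 ≈ 7.6 years

7.6 years


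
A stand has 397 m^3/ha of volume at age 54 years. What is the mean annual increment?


MAI = 397 / 54 = 7.3519 ≈ 7.35 m^3/ha/yr

7.35 m^3/ha/yr


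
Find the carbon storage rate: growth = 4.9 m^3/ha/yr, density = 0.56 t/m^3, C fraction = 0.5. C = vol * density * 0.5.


C = 4.9 * 0.56 * 0.5 = 1.372 ≈ 1.37 t C/ha/yr

1.37 t C/ha/yr


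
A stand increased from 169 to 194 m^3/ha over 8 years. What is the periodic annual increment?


PAI = (V2 - V1) / period = (194 - 169) / 8 = 25 / 8 = 3.1250 ≈ 3.13 m^3/ha/yr

3.13 m^3/ha/yr


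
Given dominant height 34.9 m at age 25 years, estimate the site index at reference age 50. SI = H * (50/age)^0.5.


50/25 = 2.00000
(2.00000)^0.5 = 1.41421
SI = 34.9 * 1.41421 = 49.3559 ≈ 49.4 m

49.4 m


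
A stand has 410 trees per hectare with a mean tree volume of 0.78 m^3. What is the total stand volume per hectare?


V_stand = 410 * 0.78 = 319.8 m^3/ha

319.8 m^3/ha


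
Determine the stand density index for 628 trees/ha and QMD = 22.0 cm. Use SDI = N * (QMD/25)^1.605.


QMD/25 = 22.0/25 = 0.88
(0.88)^1.605 = exp(1.605 * ln(0.88)) = exp(1.605 * (-0.127833)) = exp(-0.205172) = 0.814507
SDI = 628 * 0.814507 = 511.510 ≈ 512

512


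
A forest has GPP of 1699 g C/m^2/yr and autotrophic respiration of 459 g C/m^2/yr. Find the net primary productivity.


NPP = GPP - Ra = 1699 - 459 = 1240 g C/m^2/yr

1240 g C/m^2/yr


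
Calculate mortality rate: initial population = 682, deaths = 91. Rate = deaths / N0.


Mortality rate = 91 / 682 = 0.133431 ≈ 0.1334

0.1334


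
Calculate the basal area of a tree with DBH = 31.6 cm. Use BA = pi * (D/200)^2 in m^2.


D/200 = 31.6/200 = 0.158 m
(D/200)^2 = 0.158^2 = 0.024964
BA = 3.141593 * 0.024964 = 0.0784267 ≈ 0.0784 m^2

0.0784 m^2


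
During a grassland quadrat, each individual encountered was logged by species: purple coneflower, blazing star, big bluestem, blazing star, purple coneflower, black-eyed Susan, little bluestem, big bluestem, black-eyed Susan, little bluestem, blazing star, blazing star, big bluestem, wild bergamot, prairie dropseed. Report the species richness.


Total individuals logged = 15
Distinct species (count of individuals): purple coneflower (2), blazing star (4), big bluestem (3), black-eyed Susan (2), little bluestem (2), wild bergamot (1), prairie dropseed (1)
Species richness = number of distinct species = 7

7


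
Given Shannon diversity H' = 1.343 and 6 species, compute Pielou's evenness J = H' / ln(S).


ln(6) = 1.79176
J = H' / ln(S) = 1.343 / 1.79176 = 0.749542 ≈ 0.7495

0.7495


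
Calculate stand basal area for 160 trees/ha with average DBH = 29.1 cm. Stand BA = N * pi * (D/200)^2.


(D/200)^2 = (29.1/200)^2 = 0.1455^2 = 0.02117025
Individual BA = 3.141593 * 0.02117025 = 0.0665083 m^2
Stand BA = 160 * 0.0665083 = 10.6413 ≈ 10.64 m^2/ha

10.64 m^2/ha


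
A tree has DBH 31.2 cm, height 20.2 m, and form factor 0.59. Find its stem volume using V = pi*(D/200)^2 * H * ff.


(D/200)^2 = (31.2/200)^2 = 0.156^2 = 0.024336
BA = 3.141593 * 0.024336 = 0.0764538 m^2
V = 0.0764538 * 20.2 * 0.59 = 0.911176 ≈ 0.911 m^3

0.911 m^3


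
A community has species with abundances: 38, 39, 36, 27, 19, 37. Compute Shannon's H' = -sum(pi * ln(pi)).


Total N = 38 + 39 + 36 + 27 + 19 + 37 = 196
Per-species terms:
  p = 38/196 = 0.193878; ln(p) = -1.640526; p*ln(p) = 0.193878 * (-1.640526) = -0.318062
  p = 39/196 = 0.198980; ln(p) = -1.614551; p*ln(p) = 0.198980 * (-1.614551) = -0.321263
  p = 36/196 = 0.183673; ln(p) = -1.694598; p*ln(p) = 0.183673 * (-1.694598) = -0.311252
  p = 27/196 = 0.137755; ln(p) = -1.982279; p*ln(p) = 0.137755 * (-1.982279) = -0.273069
  p = 19/196 = 0.096939; ln(p) = -2.333673; p*ln(p) = 0.096939 * (-2.333673) = -0.226224
  p = 37/196 = 0.188776; ln(p) = -1.667194; p*ln(p) = 0.188776 * (-1.667194) = -0.314726
sum(p*ln(p)) = (-0.318062) + (-0.321263) + (-0.311252) + (-0.273069) + (-0.226224) + (-0.314726) = -1.764596
H' = -(-1.764596) = 1.764596 ≈ 1.7646

1.7646


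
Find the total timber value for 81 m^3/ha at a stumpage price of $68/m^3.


Value = 81 * 68 = $5508/ha

$5508/ha


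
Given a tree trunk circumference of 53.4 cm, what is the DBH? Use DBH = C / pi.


DBH = C / pi = 53.4 / 3.141593 = 16.9977 ≈ 17.00 cm

17.00 cm


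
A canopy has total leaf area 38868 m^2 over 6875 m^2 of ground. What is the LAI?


LAI = 38868 / 6875 = 5.6535 ≈ 5.65

5.65


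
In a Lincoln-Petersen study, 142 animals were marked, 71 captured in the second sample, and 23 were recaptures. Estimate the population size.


N = M * C / R = 142 * 71 / 23 = 10082 / 23 = 438.35 ≈ 438

438 individuals


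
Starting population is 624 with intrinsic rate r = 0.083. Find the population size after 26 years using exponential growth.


r*t = 0.083 * 26 = 2.158
exp(2.158) = 8.65381
N = 624 * 8.65381 = 5399.98 ≈ 5400

5400


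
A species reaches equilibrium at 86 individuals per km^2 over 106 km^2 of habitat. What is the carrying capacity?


K = 86 * 106 = 9116 individuals

9116 individuals


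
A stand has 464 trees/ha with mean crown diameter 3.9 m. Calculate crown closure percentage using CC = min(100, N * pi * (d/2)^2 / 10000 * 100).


(d/2)^2 = (3.9/2)^2 = 1.95^2 = 3.8025
Crown area = 3.141593 * 3.8025 = 11.9459 m^2
N * area / 10000 * 100 = 464 * 11.9459 / 10000 * 100 = 55.4290
CC = min(100, 55.4290) = 55.4290 ≈ 55.4%

55.4%


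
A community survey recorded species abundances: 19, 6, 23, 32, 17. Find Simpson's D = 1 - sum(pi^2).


Total N = 19 + 6 + 23 + 32 + 17 = 97
Per-species terms:
  p = 19/97 = 0.195876; p^2 = 0.195876^2 = 0.038367
  p = 6/97 = 0.061856; p^2 = 0.061856^2 = 0.003826
  p = 23/97 = 0.237113; p^2 = 0.237113^2 = 0.056223
  p = 32/97 = 0.329897; p^2 = 0.329897^2 = 0.108832
  p = 17/97 = 0.175258; p^2 = 0.175258^2 = 0.030715
sum(p^2) = 0.038367 + 0.003826 + 0.056223 + 0.108832 + 0.030715 = 0.237963
D = 1 - 0.237963 = 0.762037 ≈ 0.7620

0.7620


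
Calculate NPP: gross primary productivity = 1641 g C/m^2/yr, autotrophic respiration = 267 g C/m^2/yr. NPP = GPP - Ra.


NPP = GPP - Ra = 1641 - 267 = 1374 g C/m^2/yr

1374 g C/m^2/yr


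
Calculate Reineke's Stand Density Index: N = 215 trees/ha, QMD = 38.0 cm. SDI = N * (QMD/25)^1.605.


QMD/25 = 38.0/25 = 1.52
(1.52)^1.605 = exp(1.605 * ln(1.52)) = exp(1.605 * 0.418710) = exp(0.672030) = 1.95821
SDI = 215 * 1.95821 = 421.015 ≈ 421

421


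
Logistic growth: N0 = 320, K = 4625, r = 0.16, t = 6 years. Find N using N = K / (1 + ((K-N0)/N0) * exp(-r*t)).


(K - N0)/N0 = (4625 - 320)/320 = 4305/320 = 13.4531
r*t = 0.16 * 6 = 0.96; exp(-0.96) = 0.382893
13.4531 * 0.382893 = 5.15110
1 + 5.15110 = 6.15110
N = 4625 / 6.15110 = 751.898 ≈ 752

752


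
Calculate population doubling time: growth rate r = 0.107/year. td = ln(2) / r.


td = ln(2) / 0.107 = 0.693147 / 0.107 = 6.47801 ≈ 6.5 years

6.5 years


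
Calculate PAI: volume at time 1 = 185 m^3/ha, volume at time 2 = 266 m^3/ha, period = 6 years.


PAI = (V2 - V1) / period = (266 - 185) / 6 = 81 / 6 = 13.50 m^3/ha/yr

13.50 m^3/ha/yr


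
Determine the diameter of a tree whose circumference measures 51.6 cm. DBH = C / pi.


DBH = C / pi = 51.6 / 3.141593 = 16.4248 ≈ 16.42 cm

16.42 cm


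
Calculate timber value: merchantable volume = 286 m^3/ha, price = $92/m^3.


Value = 286 * 92 = $26312/ha

$26312/ha


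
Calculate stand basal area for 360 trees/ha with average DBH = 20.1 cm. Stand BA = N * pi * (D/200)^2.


(D/200)^2 = (20.1/200)^2 = 0.1005^2 = 0.01010025
Individual BA = 3.141593 * 0.01010025 = 0.0317309 m^2
Stand BA = 360 * 0.0317309 = 11.4231 ≈ 11.42 m^2/ha

11.42 m^2/ha


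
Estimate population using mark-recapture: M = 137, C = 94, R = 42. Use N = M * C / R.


N = M * C / R = 137 * 94 / 42 = 12878 / 42 = 306.62 ≈ 307

307 individuals


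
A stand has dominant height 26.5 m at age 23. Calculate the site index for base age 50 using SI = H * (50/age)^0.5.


50/23 = 2.17391
(2.17391)^0.5 = 1.47442
SI = 26.5 * 1.47442 = 39.0721 ≈ 39.1 m

39.1 m


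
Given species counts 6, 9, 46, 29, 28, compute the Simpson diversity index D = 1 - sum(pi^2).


Total N = 6 + 9 + 46 + 29 + 28 = 118
Per-species terms:
  p = 6/118 = 0.050847; p^2 = 0.050847^2 = 0.002585
  p = 9/118 = 0.076271; p^2 = 0.076271^2 = 0.005817
  p = 46/118 = 0.389831; p^2 = 0.389831^2 = 0.151968
  p = 29/118 = 0.245763; p^2 = 0.245763^2 = 0.060399
  p = 28/118 = 0.237288; p^2 = 0.237288^2 = 0.056306
sum(p^2) = 0.002585 + 0.005817 + 0.151968 + 0.060399 + 0.056306 = 0.277075
D = 1 - 0.277075 = 0.722925 ≈ 0.7229

0.7229


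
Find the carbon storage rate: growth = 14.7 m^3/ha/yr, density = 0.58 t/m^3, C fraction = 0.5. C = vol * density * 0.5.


C = 14.7 * 0.58 * 0.5 = 4.263 ≈ 4.26 t C/ha/yr

4.26 t C/ha/yr


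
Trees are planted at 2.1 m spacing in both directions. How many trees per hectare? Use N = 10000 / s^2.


N = 10000 / 2.1^2 = 10000 / 4.41 = 2267.57 ≈ 2268 trees/ha

2268 trees/ha


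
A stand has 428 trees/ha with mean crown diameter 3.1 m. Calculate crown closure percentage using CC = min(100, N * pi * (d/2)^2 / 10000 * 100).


(d/2)^2 = (3.1/2)^2 = 1.55^2 = 2.4025
Crown area = 3.141593 * 2.4025 = 7.54768 m^2
N * area / 10000 * 100 = 428 * 7.54768 / 10000 * 100 = 32.3041
CC = min(100, 32.3041) = 32.3041 ≈ 32.3%

32.3%


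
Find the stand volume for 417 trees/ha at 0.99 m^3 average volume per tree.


V_stand = 417 * 0.99 = 412.83 ≈ 412.8 m^3/ha

412.8 m^3/ha


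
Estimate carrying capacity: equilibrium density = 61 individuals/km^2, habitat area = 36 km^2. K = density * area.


K = 61 * 36 = 2196 individuals

2196 individuals


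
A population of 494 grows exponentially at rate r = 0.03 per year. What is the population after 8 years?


r*t = 0.03 * 8 = 0.24
exp(0.24) = 1.27125
N = 494 * 1.27125 = 627.998 ≈ 628

628


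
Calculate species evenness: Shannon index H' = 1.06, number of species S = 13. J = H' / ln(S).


ln(13) = 2.56495
J = H' / ln(S) = 1.06 / 2.56495 = 0.413263 ≈ 0.4133

0.4133


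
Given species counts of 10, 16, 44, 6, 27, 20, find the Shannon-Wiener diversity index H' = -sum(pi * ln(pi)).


Total N = 10 + 16 + 44 + 6 + 27 + 20 = 123
Per-species terms:
  p = 10/123 = 0.081301; ln(p) = -2.509597; p*ln(p) = 0.081301 * (-2.509597) = -0.204033
  p = 16/123 = 0.130081; ln(p) = -2.039598; p*ln(p) = 0.130081 * (-2.039598) = -0.265313
  p = 44/123 = 0.357724; ln(p) = -1.027994; p*ln(p) = 0.357724 * (-1.027994) = -0.367738
  p = 6/123 = 0.048780; ln(p) = -3.020435; p*ln(p) = 0.048780 * (-3.020435) = -0.147337
  p = 27/123 = 0.219512; ln(p) = -1.516348; p*ln(p) = 0.219512 * (-1.516348) = -0.332857
  p = 20/123 = 0.162602; ln(p) = -1.816450; p*ln(p) = 0.162602 * (-1.816450) = -0.295358
sum(p*ln(p)) = (-0.204033) + (-0.265313) + (-0.367738) + (-0.147337) + (-0.332857) + (-0.295358) = -1.612636
H' = -(-1.612636) = 1.612636 ≈ 1.6126

1.6126


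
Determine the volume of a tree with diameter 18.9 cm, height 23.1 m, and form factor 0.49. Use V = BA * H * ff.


(D/200)^2 = (18.9/200)^2 = 0.0945^2 = 0.00893025
BA = 3.141593 * 0.00893025 = 0.0280552 m^2
V = 0.0280552 * 23.1 * 0.49 = 0.317557 ≈ 0.318 m^3

0.318 m^3


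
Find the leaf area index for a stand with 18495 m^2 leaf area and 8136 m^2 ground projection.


LAI = 18495 / 8136 = 2.2732 ≈ 2.27

2.27


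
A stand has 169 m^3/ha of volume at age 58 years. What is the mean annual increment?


MAI = 169 / 58 = 2.9138 ≈ 2.91 m^3/ha/yr

2.91 m^3/ha/yr


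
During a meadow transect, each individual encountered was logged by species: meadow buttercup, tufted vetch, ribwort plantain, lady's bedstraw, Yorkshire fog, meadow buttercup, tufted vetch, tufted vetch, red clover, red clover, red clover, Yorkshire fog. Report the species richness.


Total individuals logged = 12
Distinct species (count of individuals): meadow buttercup (2), tufted vetch (3), ribwort plantain (1), lady's bedstraw (1), Yorkshire fog (2), red clover (3)
Species richness = number of distinct species = 6

6


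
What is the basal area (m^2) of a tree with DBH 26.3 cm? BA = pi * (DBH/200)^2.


D/200 = 26.3/200 = 0.1315 m
(D/200)^2 = 0.1315^2 = 0.01729225
BA = 3.141593 * 0.01729225 = 0.0543252 ≈ 0.0543 m^2

0.0543 m^2


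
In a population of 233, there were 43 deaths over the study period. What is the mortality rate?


Mortality rate = 43 / 233 = 0.184549 ≈ 0.1845

0.1845


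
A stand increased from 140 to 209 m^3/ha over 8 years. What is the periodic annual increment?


PAI = (V2 - V1) / period = (209 - 140) / 8 = 69 / 8 = 8.6250 ≈ 8.63 m^3/ha/yr

8.63 m^3/ha/yr


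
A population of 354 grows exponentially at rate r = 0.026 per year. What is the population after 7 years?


r*t = 0.026 * 7 = 0.182
exp(0.182) = 1.19961
N = 354 * 1.19961 = 424.662 ≈ 425

425


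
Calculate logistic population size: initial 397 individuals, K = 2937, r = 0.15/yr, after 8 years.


(K - N0)/N0 = (2937 - 397)/397 = 2540/397 = 6.39798
r*t = 0.15 * 8 = 1.2; exp(-1.2) = 0.301194
6.39798 * 0.301194 = 1.92703
1 + 1.92703 = 2.92703
N = 2937 / 2.92703 = 1003.41 ≈ 1003

1003


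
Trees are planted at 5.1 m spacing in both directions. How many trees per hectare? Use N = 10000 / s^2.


N = 10000 / 5.1^2 = 10000 / 26.01 = 384.468 ≈ 384 trees/ha

384 trees/ha


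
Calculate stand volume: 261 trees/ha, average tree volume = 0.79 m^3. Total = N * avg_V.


V_stand = 261 * 0.79 = 206.19 ≈ 206.2 m^3/ha

206.2 m^3/ha


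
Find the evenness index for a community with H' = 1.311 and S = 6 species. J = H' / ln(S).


ln(6) = 1.79176
J = H' / ln(S) = 1.311 / 1.79176 = 0.731683 ≈ 0.7317

0.7317


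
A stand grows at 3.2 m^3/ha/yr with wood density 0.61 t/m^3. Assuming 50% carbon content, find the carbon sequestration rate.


C = 3.2 * 0.61 * 0.5 = 0.976 ≈ 0.98 t C/ha/yr

0.98 t C/ha/yr


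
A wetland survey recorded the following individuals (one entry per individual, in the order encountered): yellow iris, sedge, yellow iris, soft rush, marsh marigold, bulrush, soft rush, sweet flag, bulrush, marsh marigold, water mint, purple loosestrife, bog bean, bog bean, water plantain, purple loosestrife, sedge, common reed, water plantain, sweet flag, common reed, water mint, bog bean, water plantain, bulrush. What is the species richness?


Total individuals logged = 25
Distinct species (count of individuals): yellow iris (2), sedge (2), soft rush (2), marsh marigold (2), bulrush (3), sweet flag (2), water mint (2), purple loosestrife (2), bog bean (3), water plantain (3), common reed (2)
Species richness = number of distinct species = 11

11


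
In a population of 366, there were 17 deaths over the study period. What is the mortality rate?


Mortality rate = 17 / 366 = 0.046448 ≈ 0.0464

0.0464


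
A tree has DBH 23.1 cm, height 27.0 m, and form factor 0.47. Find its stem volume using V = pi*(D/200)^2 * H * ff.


(D/200)^2 = (23.1/200)^2 = 0.1155^2 = 0.01334025
BA = 3.141593 * 0.01334025 = 0.0419096 m^2
V = 0.0419096 * 27.0 * 0.47 = 0.531833 ≈ 0.532 m^3

0.532 m^3


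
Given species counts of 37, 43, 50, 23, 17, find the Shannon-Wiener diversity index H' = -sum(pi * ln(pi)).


Total N = 37 + 43 + 50 + 23 + 17 = 170
Per-species terms:
  p = 37/170 = 0.217647; ln(p) = -1.524881; p*ln(p) = 0.217647 * (-1.524881) = -0.331886
  p = 43/170 = 0.252941; ln(p) = -1.374599; p*ln(p) = 0.252941 * (-1.374599) = -0.347692
  p = 50/170 = 0.294118; ln(p) = -1.223774; p*ln(p) = 0.294118 * (-1.223774) = -0.359934
  p = 23/170 = 0.135294; ln(p) = -2.000305; p*ln(p) = 0.135294 * (-2.000305) = -0.270629
  p = 17/170 = 0.100000; ln(p) = -2.302585; p*ln(p) = 0.100000 * (-2.302585) = -0.230259
sum(p*ln(p)) = (-0.331886) + (-0.347692) + (-0.359934) + (-0.270629) + (-0.230259) = -1.540400
H' = -(-1.540400) = 1.540400 ≈ 1.5404

1.5404


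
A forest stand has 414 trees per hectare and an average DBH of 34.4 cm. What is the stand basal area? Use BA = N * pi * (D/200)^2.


(D/200)^2 = (34.4/200)^2 = 0.172^2 = 0.029584
Individual BA = 3.141593 * 0.029584 = 0.0929409 m^2
Stand BA = 414 * 0.0929409 = 38.4775 ≈ 38.48 m^2/ha

38.48 m^2/ha


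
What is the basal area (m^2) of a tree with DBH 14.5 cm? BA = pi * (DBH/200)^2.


D/200 = 14.5/200 = 0.0725 m
(D/200)^2 = 0.0725^2 = 0.00525625
BA = 3.141593 * 0.00525625 = 0.0165130 ≈ 0.0165 m^2

0.0165 m^2


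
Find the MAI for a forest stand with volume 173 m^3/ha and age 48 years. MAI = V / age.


MAI = 173 / 48 = 3.6042 ≈ 3.60 m^3/ha/yr

3.60 m^3/ha/yr


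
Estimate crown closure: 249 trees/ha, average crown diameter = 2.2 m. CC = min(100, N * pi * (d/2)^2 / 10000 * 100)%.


(d/2)^2 = (2.2/2)^2 = 1.1^2 = 1.21
Crown area = 3.141593 * 1.21 = 3.80133 m^2
N * area / 10000 * 100 = 249 * 3.80133 / 10000 * 100 = 9.46531
CC = min(100, 9.46531) = 9.46531 ≈ 9.5%

9.5%


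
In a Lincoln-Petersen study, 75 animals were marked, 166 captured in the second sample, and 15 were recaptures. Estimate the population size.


N = M * C / R = 75 * 166 / 15 = 12450 / 15 = 830

830 individuals


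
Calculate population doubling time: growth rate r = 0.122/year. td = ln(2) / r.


td = ln(2) / 0.122 = 0.693147 / 0.122 = 5.68153 ≈ 5.7 years

5.7 years


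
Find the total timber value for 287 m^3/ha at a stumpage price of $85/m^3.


Value = 287 * 85 = $24395/ha

$24395/ha


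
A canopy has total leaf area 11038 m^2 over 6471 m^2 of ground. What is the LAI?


LAI = 11038 / 6471 = 1.7058 ≈ 1.71

1.71


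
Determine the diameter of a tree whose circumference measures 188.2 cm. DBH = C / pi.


DBH = C / pi = 188.2 / 3.141593 = 59.9059 ≈ 59.91 cm

59.91 cm


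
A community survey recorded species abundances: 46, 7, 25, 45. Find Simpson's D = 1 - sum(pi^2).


Total N = 46 + 7 + 25 + 45 = 123
Per-species terms:
  p = 46/123 = 0.373984; p^2 = 0.373984^2 = 0.139864
  p = 7/123 = 0.056911; p^2 = 0.056911^2 = 0.003239
  p = 25/123 = 0.203252; p^2 = 0.203252^2 = 0.041311
  p = 45/123 = 0.365854; p^2 = 0.365854^2 = 0.133849
sum(p^2) = 0.139864 + 0.003239 + 0.041311 + 0.133849 = 0.318263
D = 1 - 0.318263 = 0.681737 ≈ 0.6817

0.6817
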